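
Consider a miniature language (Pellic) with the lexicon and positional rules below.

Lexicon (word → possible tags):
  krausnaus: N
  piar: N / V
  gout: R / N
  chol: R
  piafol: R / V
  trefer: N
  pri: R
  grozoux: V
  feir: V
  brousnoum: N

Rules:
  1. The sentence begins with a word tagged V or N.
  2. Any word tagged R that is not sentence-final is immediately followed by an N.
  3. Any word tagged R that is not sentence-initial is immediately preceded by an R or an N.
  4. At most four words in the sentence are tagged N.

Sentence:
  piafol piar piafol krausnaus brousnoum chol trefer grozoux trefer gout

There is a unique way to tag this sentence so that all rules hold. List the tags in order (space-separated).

Candidates per position — 1:piafol {R,V}; 2:piar {N,V}; 3:piafol {R,V}; 4:krausnaus {N}; 5:brousnoum {N}; 6:chol {R}; 7:trefer {N}; 8:grozoux {V}; 9:trefer {N}; 10:gout {R,N}.
Position 1: tagging it R would leave rule 1 unsatisfiable, so it must be V.
Position 2: tagging it N would leave rule 4 unsatisfiable, so it must be V.
Position 3: tagging it R would leave rule 3 unsatisfiable, so it must be V.
Position 10: tagging it N would leave rule 4 unsatisfiable, so it must be R.
That leaves exactly one tagging: V V V N N R N V N R.
Rule-by-rule: rule 1 satisfied; rule 2 satisfied; rule 3 satisfied; rule 4 satisfied.

V V V N N R N V N R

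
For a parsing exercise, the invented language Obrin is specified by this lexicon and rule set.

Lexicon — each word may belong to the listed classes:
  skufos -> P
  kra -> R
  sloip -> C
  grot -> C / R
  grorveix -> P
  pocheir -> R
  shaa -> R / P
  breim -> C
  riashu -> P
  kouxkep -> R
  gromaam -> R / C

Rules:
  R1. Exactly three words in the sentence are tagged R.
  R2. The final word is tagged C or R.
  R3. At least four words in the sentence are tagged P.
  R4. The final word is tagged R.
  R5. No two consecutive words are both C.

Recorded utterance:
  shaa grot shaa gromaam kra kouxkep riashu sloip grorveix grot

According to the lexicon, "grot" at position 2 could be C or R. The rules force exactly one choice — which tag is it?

C

Candidates per position — 1:shaa {R,P}; 2:grot {C,R}; 3:shaa {R,P}; 4:gromaam {R,C}; 5:kra {R}; 6:kouxkep {R}; 7:riashu {P}; 8:sloip {C}; 9:grorveix {P}; 10:grot {C,R}.
Word 1 cannot be R — rule 3 would then fail for every completion. It is P.
Word 3 cannot be R — rule 3 would then fail for every completion. It is P.
Word 10 cannot be C — rule 4 would then fail for every completion. It is R.
Word 2 cannot be R — rule 1 would then fail for every completion. It is C.
Word 4 cannot be R — rule 1 would then fail for every completion. It is C.
That leaves exactly one tagging: P C P C R R P C P R.
Rule-by-rule: rule 1 satisfied; rule 2 satisfied; rule 3 satisfied; rule 4 satisfied; rule 5 satisfied.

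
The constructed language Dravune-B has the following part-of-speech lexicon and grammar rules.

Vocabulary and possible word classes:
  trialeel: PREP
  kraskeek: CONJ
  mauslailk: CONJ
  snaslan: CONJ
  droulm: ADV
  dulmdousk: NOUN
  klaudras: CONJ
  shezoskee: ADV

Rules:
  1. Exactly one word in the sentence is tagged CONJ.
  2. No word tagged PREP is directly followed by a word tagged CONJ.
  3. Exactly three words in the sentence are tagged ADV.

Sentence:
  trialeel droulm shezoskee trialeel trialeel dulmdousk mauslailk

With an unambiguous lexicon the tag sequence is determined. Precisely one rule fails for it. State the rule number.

Fixed tagging: PREP ADV ADV PREP PREP NOUN CONJ.
Checking each rule: R1 holds, R2 holds, R3 violated.
Only rule 3 fails.

3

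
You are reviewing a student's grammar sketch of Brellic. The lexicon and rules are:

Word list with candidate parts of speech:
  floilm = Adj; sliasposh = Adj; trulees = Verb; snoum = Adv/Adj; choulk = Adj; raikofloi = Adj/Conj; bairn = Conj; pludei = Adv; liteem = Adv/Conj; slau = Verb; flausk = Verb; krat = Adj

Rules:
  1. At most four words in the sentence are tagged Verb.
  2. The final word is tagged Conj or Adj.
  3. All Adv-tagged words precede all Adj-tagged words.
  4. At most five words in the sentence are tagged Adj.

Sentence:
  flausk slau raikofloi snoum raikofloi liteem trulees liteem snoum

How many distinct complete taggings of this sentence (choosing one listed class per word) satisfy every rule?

Candidates per position — 1:flausk {Verb}; 2:slau {Verb}; 3:raikofloi {Adj,Conj}; 4:snoum {Adv,Adj}; 5:raikofloi {Adj,Conj}; 6:liteem {Adv,Conj}; 7:trulees {Verb}; 8:liteem {Adv,Conj}; 9:snoum {Adv,Adj}.
There are 64 candidate sequences in total.
Checking each against the rules leaves 9 sequences.
Count = 9.

9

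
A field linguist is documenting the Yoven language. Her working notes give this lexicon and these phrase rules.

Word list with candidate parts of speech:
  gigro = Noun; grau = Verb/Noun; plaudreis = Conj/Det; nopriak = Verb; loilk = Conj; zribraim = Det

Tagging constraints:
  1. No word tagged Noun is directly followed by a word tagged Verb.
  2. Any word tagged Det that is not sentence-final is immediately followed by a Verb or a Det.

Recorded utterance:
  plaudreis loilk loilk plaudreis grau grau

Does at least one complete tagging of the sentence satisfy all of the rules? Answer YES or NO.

Candidates per position — 1:plaudreis {Conj,Det}; 2:loilk {Conj}; 3:loilk {Conj}; 4:plaudreis {Conj,Det}; 5:grau {Verb,Noun}; 6:grau {Verb,Noun}.
One satisfying assignment: Conj Conj Conj Det Verb Verb.
Checking: rule 1 holds; rule 2 holds.

YES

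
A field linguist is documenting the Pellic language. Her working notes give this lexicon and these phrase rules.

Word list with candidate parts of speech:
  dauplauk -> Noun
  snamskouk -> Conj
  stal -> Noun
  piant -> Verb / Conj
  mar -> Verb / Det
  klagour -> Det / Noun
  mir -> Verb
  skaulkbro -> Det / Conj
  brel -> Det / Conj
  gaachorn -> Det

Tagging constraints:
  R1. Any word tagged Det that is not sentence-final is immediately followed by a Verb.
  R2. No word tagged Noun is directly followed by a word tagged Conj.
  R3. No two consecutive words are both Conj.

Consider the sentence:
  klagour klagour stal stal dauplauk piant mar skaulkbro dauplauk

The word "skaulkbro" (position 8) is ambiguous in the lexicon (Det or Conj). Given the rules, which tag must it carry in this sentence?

Candidates per position — 1:klagour {Det,Noun}; 2:klagour {Det,Noun}; 3:stal {Noun}; 4:stal {Noun}; 5:dauplauk {Noun}; 6:piant {Verb,Conj}; 7:mar {Verb,Det}; 8:skaulkbro {Det,Conj}; 9:dauplauk {Noun}.
Position 1: tagging it Det would leave rule 1 unsatisfiable, so it must be Noun.
Position 2: tagging it Det would leave rule 1 unsatisfiable, so it must be Noun.
Position 6: tagging it Conj would leave rule 2 unsatisfiable, so it must be Verb.
Position 7: tagging it Det would leave rule 1 unsatisfiable, so it must be Verb.
Position 8: tagging it Det would leave rule 1 unsatisfiable, so it must be Conj.
That leaves exactly one tagging: Noun Noun Noun Noun Noun Verb Verb Conj Noun.
Rule-by-rule: rule 1 ok; rule 2 ok; rule 3 ok.

Conj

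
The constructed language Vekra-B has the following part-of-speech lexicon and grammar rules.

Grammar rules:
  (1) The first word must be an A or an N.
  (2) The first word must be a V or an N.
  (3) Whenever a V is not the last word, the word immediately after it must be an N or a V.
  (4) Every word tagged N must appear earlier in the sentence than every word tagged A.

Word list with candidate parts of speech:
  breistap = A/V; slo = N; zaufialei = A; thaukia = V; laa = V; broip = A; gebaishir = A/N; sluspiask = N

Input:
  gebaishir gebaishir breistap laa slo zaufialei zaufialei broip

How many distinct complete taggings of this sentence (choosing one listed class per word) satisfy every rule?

1

Candidates per position — 1:gebaishir {A,N}; 2:gebaishir {A,N}; 3:breistap {A,V}; 4:laa {V}; 5:slo {N}; 6:zaufialei {A}; 7:zaufialei {A}; 8:broip {A}.
There are 8 candidate sequences in total.
The sequences that satisfy every rule: N N V V N A A A.
Count = 1.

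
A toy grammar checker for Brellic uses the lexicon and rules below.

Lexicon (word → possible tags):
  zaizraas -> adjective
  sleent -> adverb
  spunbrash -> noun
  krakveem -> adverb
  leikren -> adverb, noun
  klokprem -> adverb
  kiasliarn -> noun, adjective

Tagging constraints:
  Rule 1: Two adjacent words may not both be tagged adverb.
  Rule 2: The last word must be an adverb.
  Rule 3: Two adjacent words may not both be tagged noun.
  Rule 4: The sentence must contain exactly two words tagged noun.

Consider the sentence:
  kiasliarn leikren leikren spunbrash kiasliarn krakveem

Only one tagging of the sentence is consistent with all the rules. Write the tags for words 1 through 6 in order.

Candidates per position — 1:kiasliarn {noun,adjective}; 2:leikren {adverb,noun}; 3:leikren {adverb,noun}; 4:spunbrash {noun}; 5:kiasliarn {noun,adjective}; 6:krakveem {adverb}.
If word 3 were noun, no tagging could satisfy rule 3; so word 3 is adverb.
If word 5 were noun, no tagging could satisfy rule 3; so word 5 is adjective.
If word 2 were adverb, no tagging could satisfy rule 1; so word 2 is noun.
If word 1 were noun, no tagging could satisfy rule 3; so word 1 is adjective.
The only consistent sequence is: adjective noun adverb noun adjective adverb.
Checking: rule 1 ✓; rule 2 ✓; rule 3 ✓; rule 4 ✓.

adjective noun adverb noun adjective adverb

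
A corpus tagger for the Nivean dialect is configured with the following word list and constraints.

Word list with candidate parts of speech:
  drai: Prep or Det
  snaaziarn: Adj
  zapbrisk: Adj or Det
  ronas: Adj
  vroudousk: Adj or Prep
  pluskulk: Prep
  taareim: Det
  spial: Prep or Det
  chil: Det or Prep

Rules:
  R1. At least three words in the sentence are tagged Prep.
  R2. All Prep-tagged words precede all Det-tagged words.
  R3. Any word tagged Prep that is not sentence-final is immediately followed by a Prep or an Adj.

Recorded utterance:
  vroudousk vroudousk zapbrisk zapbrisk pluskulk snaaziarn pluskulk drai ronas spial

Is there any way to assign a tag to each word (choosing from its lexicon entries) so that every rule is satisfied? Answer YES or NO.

YES

Candidates per position — 1:vroudousk {Adj,Prep}; 2:vroudousk {Adj,Prep}; 3:zapbrisk {Adj,Det}; 4:zapbrisk {Adj,Det}; 5:pluskulk {Prep}; 6:snaaziarn {Adj}; 7:pluskulk {Prep}; 8:drai {Prep,Det}; 9:ronas {Adj}; 10:spial {Prep,Det}.
One satisfying assignment: Adj Prep Adj Adj Prep Adj Prep Prep Adj Prep.
Verifying each rule — rule 1 ✓; rule 2 ✓; rule 3 ✓.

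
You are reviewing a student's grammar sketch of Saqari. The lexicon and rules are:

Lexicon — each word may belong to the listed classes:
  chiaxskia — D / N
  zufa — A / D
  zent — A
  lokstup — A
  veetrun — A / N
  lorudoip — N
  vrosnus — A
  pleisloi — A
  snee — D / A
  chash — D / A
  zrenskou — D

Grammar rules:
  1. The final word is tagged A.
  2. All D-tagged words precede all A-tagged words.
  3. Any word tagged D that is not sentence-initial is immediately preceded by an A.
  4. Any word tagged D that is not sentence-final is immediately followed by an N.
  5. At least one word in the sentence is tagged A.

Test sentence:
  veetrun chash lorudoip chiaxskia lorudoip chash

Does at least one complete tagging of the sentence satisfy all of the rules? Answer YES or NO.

YES

Candidates per position — 1:veetrun {A,N}; 2:chash {D,A}; 3:lorudoip {N}; 4:chiaxskia {D,N}; 5:lorudoip {N}; 6:chash {D,A}.
One satisfying assignment: A A N N N A.
Checking: rule 1 satisfied; rule 2 satisfied; rule 3 satisfied; rule 4 satisfied; rule 5 satisfied.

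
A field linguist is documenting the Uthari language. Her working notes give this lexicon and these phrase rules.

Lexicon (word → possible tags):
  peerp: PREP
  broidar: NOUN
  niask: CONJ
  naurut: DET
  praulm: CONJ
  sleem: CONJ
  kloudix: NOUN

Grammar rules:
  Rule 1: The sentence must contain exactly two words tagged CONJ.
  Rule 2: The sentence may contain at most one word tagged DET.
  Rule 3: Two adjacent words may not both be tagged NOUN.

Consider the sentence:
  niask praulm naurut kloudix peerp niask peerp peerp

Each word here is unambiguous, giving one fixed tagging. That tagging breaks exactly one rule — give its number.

1

Fixed tagging: CONJ CONJ DET NOUN PREP CONJ PREP PREP.
Rule check: R1 fails, R2 ok, R3 ok.
Only rule 1 fails.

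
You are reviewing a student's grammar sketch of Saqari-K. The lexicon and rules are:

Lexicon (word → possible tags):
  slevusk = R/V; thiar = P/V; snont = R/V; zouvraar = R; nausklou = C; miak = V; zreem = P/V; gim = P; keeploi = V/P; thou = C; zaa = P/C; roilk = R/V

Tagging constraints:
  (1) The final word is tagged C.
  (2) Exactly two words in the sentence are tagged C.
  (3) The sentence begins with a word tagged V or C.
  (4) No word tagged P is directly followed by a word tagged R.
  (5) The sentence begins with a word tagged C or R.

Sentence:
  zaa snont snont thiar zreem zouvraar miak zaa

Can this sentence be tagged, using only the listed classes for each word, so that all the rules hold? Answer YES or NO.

Candidates per position — 1:zaa {P,C}; 2:snont {R,V}; 3:snont {R,V}; 4:thiar {P,V}; 5:zreem {P,V}; 6:zouvraar {R}; 7:miak {V}; 8:zaa {P,C}.
One satisfying assignment: C R V V V R V C.
Verifying each rule — rule 1 ✓; rule 2 ✓; rule 3 ✓; rule 4 ✓; rule 5 ✓.

YES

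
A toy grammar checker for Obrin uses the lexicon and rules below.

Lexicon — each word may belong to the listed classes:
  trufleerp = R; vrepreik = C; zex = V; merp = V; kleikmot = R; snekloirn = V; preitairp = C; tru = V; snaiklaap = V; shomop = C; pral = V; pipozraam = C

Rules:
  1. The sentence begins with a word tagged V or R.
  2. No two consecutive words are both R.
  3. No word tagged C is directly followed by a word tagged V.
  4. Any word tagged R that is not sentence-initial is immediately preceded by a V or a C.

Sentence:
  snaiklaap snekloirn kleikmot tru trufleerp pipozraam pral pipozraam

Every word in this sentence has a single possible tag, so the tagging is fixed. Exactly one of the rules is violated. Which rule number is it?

3

Fixed tagging: V V R V R C V C.
Rule check: R1 ✓, R2 ✓, R3 ✗, R4 ✓.
Only rule 3 fails.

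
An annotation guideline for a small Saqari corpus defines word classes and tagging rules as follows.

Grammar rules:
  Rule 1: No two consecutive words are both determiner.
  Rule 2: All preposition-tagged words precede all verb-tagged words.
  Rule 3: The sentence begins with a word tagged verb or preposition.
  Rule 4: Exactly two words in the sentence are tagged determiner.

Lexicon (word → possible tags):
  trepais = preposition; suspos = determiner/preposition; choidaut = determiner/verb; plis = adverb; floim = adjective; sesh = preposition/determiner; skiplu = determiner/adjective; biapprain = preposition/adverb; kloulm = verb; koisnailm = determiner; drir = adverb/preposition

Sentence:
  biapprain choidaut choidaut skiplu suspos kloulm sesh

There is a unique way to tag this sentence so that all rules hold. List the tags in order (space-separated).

Candidates per position — 1:biapprain {preposition,adverb}; 2:choidaut {determiner,verb}; 3:choidaut {determiner,verb}; 4:skiplu {determiner,adjective}; 5:suspos {determiner,preposition}; 6:kloulm {verb}; 7:sesh {preposition,determiner}.
Position 1: tagging it adverb would leave rule 3 unsatisfiable, so it must be preposition.
Position 7: tagging it preposition would leave rule 2 unsatisfiable, so it must be determiner.
The remaining ambiguous positions (2, 3, 4, 5) are resolved jointly — only one combination satisfies every rule.
That leaves exactly one tagging: preposition verb verb adjective determiner verb determiner.
Verifying each rule — rule 1 ✓; rule 2 ✓; rule 3 ✓; rule 4 ✓.

preposition verb verb adjective determiner verb determiner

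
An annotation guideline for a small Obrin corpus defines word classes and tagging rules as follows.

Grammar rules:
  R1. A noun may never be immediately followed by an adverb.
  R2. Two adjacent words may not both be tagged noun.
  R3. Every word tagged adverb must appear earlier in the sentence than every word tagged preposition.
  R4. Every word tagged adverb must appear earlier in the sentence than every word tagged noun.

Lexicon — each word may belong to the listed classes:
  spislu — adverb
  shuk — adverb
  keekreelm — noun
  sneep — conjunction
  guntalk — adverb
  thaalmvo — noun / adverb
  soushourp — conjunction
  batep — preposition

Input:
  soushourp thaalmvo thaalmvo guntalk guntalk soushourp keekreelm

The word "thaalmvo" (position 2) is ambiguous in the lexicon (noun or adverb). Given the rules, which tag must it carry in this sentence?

adverb

Candidates per position — 1:soushourp {conjunction}; 2:thaalmvo {noun,adverb}; 3:thaalmvo {noun,adverb}; 4:guntalk {adverb}; 5:guntalk {adverb}; 6:soushourp {conjunction}; 7:keekreelm {noun}.
At position 2, choosing noun makes rule 1 impossible to satisfy; hence adverb.
At position 3, choosing noun makes rule 1 impossible to satisfy; hence adverb.
The only consistent sequence is: conjunction adverb adverb adverb adverb conjunction noun.
Checking: rule 1 holds; rule 2 holds; rule 3 holds; rule 4 holds.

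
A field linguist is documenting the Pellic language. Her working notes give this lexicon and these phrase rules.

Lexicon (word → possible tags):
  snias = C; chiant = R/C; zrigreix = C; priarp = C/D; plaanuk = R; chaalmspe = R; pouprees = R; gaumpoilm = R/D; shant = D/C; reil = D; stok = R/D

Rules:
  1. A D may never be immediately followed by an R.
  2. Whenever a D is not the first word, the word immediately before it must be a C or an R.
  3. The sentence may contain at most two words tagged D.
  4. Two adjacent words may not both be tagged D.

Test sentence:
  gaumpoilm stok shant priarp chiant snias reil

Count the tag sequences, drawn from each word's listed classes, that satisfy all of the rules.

7

Candidates per position — 1:gaumpoilm {R,D}; 2:stok {R,D}; 3:shant {D,C}; 4:priarp {C,D}; 5:chiant {R,C}; 6:snias {C}; 7:reil {D}.
There are 32 candidate sequences in total.
Checking each against the rules leaves 7 sequences.
Count = 7.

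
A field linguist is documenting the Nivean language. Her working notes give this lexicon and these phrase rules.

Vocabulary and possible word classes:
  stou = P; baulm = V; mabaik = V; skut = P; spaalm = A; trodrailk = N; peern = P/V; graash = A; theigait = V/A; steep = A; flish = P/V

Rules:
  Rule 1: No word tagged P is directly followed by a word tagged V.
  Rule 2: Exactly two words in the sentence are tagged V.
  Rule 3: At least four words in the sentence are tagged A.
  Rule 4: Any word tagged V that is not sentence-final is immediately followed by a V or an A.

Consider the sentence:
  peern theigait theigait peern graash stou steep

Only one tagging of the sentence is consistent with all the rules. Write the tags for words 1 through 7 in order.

Candidates per position — 1:peern {P,V}; 2:theigait {V,A}; 3:theigait {V,A}; 4:peern {P,V}; 5:graash {A}; 6:stou {P}; 7:steep {A}.
Position 2: V is ruled out by rule 3; that leaves A.
Position 3: V is ruled out by rule 3; that leaves A.
Position 4: P is ruled out by rule 2; that leaves V.
Position 1: P is ruled out by rule 2; that leaves V.
So the tagging must be: V A A V A P A.
Check: rule 1 satisfied; rule 2 satisfied; rule 3 satisfied; rule 4 satisfied.

V A A V A P A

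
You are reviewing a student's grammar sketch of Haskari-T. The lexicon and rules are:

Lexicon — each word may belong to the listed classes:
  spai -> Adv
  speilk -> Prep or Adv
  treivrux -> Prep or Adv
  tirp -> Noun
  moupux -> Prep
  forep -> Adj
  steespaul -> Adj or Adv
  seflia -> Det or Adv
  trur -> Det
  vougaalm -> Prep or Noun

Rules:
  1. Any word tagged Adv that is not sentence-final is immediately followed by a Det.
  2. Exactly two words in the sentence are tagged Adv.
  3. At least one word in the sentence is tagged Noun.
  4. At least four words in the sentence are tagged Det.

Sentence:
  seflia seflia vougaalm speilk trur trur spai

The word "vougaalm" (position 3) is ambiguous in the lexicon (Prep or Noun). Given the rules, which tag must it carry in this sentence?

Candidates per position — 1:seflia {Det,Adv}; 2:seflia {Det,Adv}; 3:vougaalm {Prep,Noun}; 4:speilk {Prep,Adv}; 5:trur {Det}; 6:trur {Det}; 7:spai {Adv}.
Word 1 cannot be Adv — rule 4 would then fail for every completion. It is Det.
Word 2 cannot be Adv — rule 1 would then fail for every completion. It is Det.
Word 3 cannot be Prep — rule 3 would then fail for every completion. It is Noun.
Word 4 cannot be Prep — rule 2 would then fail for every completion. It is Adv.
The unique satisfying tagging is: Det Det Noun Adv Det Det Adv.
Check: rule 1 holds; rule 2 holds; rule 3 holds; rule 4 holds.

Noun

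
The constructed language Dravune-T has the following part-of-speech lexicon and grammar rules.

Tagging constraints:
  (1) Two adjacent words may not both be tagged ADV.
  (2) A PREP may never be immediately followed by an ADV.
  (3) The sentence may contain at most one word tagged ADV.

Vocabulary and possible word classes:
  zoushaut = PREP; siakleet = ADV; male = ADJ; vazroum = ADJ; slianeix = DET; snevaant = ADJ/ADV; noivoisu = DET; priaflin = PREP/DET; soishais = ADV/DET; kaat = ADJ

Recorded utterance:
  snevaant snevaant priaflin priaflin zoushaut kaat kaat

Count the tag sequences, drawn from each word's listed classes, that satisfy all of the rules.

12

Candidates per position — 1:snevaant {ADJ,ADV}; 2:snevaant {ADJ,ADV}; 3:priaflin {PREP,DET}; 4:priaflin {PREP,DET}; 5:zoushaut {PREP}; 6:kaat {ADJ}; 7:kaat {ADJ}.
There are 16 candidate sequences in total.
Checking each against the rules leaves 12 sequences.
Count = 12.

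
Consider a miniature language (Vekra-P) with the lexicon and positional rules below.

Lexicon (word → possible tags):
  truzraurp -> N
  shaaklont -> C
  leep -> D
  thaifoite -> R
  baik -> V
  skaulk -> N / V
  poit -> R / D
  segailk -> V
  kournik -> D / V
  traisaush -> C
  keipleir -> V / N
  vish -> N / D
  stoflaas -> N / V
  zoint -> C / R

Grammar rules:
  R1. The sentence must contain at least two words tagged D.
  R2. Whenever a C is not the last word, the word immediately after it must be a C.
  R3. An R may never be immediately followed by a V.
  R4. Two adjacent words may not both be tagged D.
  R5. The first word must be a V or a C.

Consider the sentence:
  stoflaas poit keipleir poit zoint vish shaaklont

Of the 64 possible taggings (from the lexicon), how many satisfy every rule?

Candidates per position — 1:stoflaas {N,V}; 2:poit {R,D}; 3:keipleir {V,N}; 4:poit {R,D}; 5:zoint {C,R}; 6:vish {N,D}; 7:shaaklont {C}.
There are 64 candidate sequences in total.
Checking each against the rules leaves 7 sequences.
Count = 7.

7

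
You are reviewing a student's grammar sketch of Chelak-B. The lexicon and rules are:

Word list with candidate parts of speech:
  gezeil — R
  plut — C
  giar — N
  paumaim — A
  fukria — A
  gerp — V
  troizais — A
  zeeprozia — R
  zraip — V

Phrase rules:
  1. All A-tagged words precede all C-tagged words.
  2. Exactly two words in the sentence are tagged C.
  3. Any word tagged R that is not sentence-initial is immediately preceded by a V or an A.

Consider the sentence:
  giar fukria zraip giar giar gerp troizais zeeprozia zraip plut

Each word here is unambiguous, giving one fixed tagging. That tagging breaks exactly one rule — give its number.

Fixed tagging: N A V N N V A R V C.
Applying the rules: R1 holds, R2 violated, R3 holds.
Only rule 2 fails.

2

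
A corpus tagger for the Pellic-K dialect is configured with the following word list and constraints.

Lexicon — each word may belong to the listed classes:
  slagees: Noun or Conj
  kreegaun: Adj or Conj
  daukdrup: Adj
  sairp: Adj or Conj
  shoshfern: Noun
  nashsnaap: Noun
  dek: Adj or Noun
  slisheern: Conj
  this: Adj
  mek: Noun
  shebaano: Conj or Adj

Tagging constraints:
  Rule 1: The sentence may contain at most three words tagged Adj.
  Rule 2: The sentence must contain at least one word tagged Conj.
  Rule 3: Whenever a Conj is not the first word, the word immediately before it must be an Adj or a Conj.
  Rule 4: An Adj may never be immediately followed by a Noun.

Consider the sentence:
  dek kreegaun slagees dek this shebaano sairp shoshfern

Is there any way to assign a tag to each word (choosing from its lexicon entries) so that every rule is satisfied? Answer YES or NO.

YES

Candidates per position — 1:dek {Adj,Noun}; 2:kreegaun {Adj,Conj}; 3:slagees {Noun,Conj}; 4:dek {Adj,Noun}; 5:this {Adj}; 6:shebaano {Conj,Adj}; 7:sairp {Adj,Conj}; 8:shoshfern {Noun}.
One satisfying assignment: Adj Conj Conj Adj Adj Conj Conj Noun.
Rule-by-rule: rule 1 holds; rule 2 holds; rule 3 holds; rule 4 holds.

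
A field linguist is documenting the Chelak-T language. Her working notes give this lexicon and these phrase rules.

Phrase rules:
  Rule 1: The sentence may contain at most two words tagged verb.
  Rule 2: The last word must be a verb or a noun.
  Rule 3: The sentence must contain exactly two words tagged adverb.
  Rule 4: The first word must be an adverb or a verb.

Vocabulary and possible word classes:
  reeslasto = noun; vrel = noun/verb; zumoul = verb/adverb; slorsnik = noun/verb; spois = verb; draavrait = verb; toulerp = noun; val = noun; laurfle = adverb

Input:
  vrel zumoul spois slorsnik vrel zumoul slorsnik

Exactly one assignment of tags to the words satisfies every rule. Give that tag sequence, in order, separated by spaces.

verb adverb verb noun noun adverb noun

Candidates per position — 1:vrel {noun,verb}; 2:zumoul {verb,adverb}; 3:spois {verb}; 4:slorsnik {noun,verb}; 5:vrel {noun,verb}; 6:zumoul {verb,adverb}; 7:slorsnik {noun,verb}.
Position 1: noun is ruled out by rule 4; that leaves verb.
Position 2: verb is ruled out by rule 1; that leaves adverb.
Position 4: verb is ruled out by rule 1; that leaves noun.
Position 5: verb is ruled out by rule 1; that leaves noun.
Position 6: verb is ruled out by rule 1; that leaves adverb.
Position 7: verb is ruled out by rule 1; that leaves noun.
That leaves exactly one tagging: verb adverb verb noun noun adverb noun.
Checking: rule 1 holds; rule 2 holds; rule 3 holds; rule 4 holds.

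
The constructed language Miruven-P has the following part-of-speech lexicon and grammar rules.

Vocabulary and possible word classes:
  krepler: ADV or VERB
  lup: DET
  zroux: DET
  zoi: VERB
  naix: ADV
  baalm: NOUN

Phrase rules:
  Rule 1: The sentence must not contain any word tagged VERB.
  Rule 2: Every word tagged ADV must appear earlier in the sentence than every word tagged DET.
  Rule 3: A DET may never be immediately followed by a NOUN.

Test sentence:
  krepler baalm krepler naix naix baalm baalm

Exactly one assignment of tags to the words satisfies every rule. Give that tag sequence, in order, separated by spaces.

ADV NOUN ADV ADV ADV NOUN NOUN

Candidates per position — 1:krepler {ADV,VERB}; 2:baalm {NOUN}; 3:krepler {ADV,VERB}; 4:naix {ADV}; 5:naix {ADV}; 6:baalm {NOUN}; 7:baalm {NOUN}.
At position 1, choosing VERB makes rule 1 impossible to satisfy; hence ADV.
At position 3, choosing VERB makes rule 1 impossible to satisfy; hence ADV.
So the tagging must be: ADV NOUN ADV ADV ADV NOUN NOUN.
Checking: rule 1 ok; rule 2 ok; rule 3 ok.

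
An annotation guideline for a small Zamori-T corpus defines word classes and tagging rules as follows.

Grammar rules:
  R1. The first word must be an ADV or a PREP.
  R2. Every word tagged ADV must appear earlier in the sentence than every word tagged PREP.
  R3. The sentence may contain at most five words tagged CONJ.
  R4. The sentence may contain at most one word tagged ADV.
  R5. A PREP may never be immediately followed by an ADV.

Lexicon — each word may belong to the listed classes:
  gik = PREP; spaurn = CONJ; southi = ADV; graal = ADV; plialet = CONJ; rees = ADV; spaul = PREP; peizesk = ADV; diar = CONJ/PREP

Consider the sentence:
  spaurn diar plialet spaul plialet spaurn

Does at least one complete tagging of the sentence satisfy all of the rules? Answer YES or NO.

NO

Candidates per position — 1:spaurn {CONJ}; 2:diar {CONJ,PREP}; 3:plialet {CONJ}; 4:spaul {PREP}; 5:plialet {CONJ}; 6:spaurn {CONJ}.
Rule 1 cannot be satisfied by any choice of tags from the lexicon.
So there is no consistent tagging.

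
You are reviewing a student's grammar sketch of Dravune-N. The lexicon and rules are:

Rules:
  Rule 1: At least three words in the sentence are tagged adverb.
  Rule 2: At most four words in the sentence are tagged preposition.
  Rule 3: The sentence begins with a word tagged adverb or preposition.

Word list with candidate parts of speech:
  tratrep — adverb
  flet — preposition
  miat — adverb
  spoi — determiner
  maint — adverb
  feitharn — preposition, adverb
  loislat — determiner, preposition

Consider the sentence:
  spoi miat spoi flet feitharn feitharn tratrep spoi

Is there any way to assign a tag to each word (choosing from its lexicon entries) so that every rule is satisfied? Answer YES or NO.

Candidates per position — 1:spoi {determiner}; 2:miat {adverb}; 3:spoi {determiner}; 4:flet {preposition}; 5:feitharn {preposition,adverb}; 6:feitharn {preposition,adverb}; 7:tratrep {adverb}; 8:spoi {determiner}.
Rule 3 cannot be satisfied by any choice of tags from the lexicon.
So there is no consistent tagging.

NO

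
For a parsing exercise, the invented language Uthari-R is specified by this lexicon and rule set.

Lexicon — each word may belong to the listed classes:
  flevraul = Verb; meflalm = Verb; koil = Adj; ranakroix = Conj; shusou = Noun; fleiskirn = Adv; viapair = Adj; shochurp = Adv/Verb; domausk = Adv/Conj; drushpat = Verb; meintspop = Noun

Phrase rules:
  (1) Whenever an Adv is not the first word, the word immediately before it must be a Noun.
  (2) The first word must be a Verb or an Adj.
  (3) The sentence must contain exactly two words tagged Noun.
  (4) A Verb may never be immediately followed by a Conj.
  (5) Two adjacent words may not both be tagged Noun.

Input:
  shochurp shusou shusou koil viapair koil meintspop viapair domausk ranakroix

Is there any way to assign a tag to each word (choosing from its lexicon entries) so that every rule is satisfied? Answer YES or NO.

NO

Candidates per position — 1:shochurp {Adv,Verb}; 2:shusou {Noun}; 3:shusou {Noun}; 4:koil {Adj}; 5:viapair {Adj}; 6:koil {Adj}; 7:meintspop {Noun}; 8:viapair {Adj}; 9:domausk {Adv,Conj}; 10:ranakroix {Conj}.
Rule 3 cannot be satisfied by any choice of tags from the lexicon.
So there is no consistent tagging.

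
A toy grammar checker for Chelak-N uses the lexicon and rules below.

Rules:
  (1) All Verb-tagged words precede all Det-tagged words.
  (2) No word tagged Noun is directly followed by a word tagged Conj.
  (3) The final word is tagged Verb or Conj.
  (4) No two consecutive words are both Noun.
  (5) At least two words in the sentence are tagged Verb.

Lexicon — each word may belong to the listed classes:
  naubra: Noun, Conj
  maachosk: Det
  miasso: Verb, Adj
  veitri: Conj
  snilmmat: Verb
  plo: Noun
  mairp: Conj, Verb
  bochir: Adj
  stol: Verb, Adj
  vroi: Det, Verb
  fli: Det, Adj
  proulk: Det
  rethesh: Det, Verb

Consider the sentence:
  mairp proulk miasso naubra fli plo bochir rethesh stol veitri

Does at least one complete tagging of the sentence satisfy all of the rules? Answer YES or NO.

Candidates per position — 1:mairp {Conj,Verb}; 2:proulk {Det}; 3:miasso {Verb,Adj}; 4:naubra {Noun,Conj}; 5:fli {Det,Adj}; 6:plo {Noun}; 7:bochir {Adj}; 8:rethesh {Det,Verb}; 9:stol {Verb,Adj}; 10:veitri {Conj}.
Every candidate sequence violates at least one rule; no consistent tagging exists.

NO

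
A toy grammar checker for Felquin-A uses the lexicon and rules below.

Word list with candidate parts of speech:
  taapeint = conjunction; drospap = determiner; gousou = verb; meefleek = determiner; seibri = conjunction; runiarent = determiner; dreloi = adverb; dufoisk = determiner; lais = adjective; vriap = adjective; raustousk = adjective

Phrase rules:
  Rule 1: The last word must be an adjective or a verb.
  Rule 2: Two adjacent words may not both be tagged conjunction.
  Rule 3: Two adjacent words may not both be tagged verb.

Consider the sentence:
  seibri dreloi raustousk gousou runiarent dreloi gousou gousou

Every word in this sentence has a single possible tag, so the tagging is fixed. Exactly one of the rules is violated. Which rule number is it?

3

Fixed tagging: conjunction adverb adjective verb determiner adverb verb verb.
Checking each rule: R1 holds, R2 holds, R3 violated.
Only rule 3 fails.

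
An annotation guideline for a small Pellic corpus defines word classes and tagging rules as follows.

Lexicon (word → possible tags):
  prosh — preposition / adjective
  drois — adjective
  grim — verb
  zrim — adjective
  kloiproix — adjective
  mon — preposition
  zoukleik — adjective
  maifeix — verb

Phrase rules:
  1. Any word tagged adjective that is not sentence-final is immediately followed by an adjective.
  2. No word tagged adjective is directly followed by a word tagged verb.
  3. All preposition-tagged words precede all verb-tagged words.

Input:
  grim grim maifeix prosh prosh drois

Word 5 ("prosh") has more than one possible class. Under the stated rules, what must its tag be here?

Candidates per position — 1:grim {verb}; 2:grim {verb}; 3:maifeix {verb}; 4:prosh {preposition,adjective}; 5:prosh {preposition,adjective}; 6:drois {adjective}.
Word 4 cannot be preposition — rule 3 would then fail for every completion. It is adjective.
Word 5 cannot be preposition — rule 1 would then fail for every completion. It is adjective.
So the tagging must be: verb verb verb adjective adjective adjective.
Check: rule 1 ok; rule 2 ok; rule 3 ok.

adjective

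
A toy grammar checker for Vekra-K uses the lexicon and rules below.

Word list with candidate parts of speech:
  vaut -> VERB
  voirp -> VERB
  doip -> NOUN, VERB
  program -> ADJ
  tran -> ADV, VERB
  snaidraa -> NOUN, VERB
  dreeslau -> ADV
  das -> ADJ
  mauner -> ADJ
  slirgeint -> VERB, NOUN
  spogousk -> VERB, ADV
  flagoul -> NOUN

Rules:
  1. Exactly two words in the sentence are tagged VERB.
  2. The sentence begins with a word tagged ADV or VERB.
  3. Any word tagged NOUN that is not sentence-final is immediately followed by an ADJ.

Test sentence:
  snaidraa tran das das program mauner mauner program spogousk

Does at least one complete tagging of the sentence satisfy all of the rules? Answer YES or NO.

YES

Candidates per position — 1:snaidraa {NOUN,VERB}; 2:tran {ADV,VERB}; 3:das {ADJ}; 4:das {ADJ}; 5:program {ADJ}; 6:mauner {ADJ}; 7:mauner {ADJ}; 8:program {ADJ}; 9:spogousk {VERB,ADV}.
One satisfying assignment: VERB ADV ADJ ADJ ADJ ADJ ADJ ADJ VERB.
Checking: rule 1 holds; rule 2 holds; rule 3 holds.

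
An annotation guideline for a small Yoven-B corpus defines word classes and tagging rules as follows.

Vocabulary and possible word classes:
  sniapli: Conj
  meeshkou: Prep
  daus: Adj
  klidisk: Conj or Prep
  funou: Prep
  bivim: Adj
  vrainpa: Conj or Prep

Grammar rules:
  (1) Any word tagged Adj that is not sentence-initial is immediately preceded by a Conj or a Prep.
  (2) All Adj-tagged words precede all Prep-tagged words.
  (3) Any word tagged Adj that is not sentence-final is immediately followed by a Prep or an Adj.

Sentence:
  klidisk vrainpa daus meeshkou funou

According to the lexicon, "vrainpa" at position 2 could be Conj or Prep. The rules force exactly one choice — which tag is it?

Candidates per position — 1:klidisk {Conj,Prep}; 2:vrainpa {Conj,Prep}; 3:daus {Adj}; 4:meeshkou {Prep}; 5:funou {Prep}.
If word 1 were Prep, no tagging could satisfy rule 2; so word 1 is Conj.
If word 2 were Prep, no tagging could satisfy rule 2; so word 2 is Conj.
So the tagging must be: Conj Conj Adj Prep Prep.
Verifying each rule — rule 1 ok; rule 2 ok; rule 3 ok.

Conj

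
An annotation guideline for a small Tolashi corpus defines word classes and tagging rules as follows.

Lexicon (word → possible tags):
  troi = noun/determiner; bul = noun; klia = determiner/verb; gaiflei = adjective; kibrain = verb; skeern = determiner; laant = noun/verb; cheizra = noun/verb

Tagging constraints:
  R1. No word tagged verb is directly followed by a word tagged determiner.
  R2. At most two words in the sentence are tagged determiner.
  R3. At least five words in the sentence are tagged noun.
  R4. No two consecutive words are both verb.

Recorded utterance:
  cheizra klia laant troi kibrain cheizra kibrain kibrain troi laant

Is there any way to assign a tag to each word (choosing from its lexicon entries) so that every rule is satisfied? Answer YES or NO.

Candidates per position — 1:cheizra {noun,verb}; 2:klia {determiner,verb}; 3:laant {noun,verb}; 4:troi {noun,determiner}; 5:kibrain {verb}; 6:cheizra {noun,verb}; 7:kibrain {verb}; 8:kibrain {verb}; 9:troi {noun,determiner}; 10:laant {noun,verb}.
Rule 4 cannot be satisfied by any choice of tags from the lexicon.
So there is no consistent tagging.

NO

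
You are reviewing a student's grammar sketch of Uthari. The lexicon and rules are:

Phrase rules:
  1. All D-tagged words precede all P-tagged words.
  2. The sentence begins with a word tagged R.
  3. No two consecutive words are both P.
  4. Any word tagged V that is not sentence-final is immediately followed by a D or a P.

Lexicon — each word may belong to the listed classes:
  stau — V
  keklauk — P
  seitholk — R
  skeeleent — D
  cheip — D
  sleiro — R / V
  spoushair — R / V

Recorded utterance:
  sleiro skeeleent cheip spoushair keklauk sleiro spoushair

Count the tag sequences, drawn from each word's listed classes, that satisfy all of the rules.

4

Candidates per position — 1:sleiro {R,V}; 2:skeeleent {D}; 3:cheip {D}; 4:spoushair {R,V}; 5:keklauk {P}; 6:sleiro {R,V}; 7:spoushair {R,V}.
There are 16 candidate sequences in total.
The sequences that satisfy every rule: R D D R P R R; R D D R P R V; R D D V P R R; R D D V P R V.
Count = 4.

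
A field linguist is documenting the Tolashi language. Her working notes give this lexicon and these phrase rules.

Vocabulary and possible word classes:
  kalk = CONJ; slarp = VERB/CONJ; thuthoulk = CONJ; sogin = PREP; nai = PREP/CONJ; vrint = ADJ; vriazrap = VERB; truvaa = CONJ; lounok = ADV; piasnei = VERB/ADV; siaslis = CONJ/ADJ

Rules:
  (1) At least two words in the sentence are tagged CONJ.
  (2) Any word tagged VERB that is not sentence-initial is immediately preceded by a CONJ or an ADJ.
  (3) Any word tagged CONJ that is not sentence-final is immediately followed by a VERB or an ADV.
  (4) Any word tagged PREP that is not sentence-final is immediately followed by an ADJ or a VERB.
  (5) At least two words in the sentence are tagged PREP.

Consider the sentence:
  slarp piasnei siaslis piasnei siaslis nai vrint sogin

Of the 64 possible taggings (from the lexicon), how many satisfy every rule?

4

Candidates per position — 1:slarp {VERB,CONJ}; 2:piasnei {VERB,ADV}; 3:siaslis {CONJ,ADJ}; 4:piasnei {VERB,ADV}; 5:siaslis {CONJ,ADJ}; 6:nai {PREP,CONJ}; 7:vrint {ADJ}; 8:sogin {PREP}.
There are 64 candidate sequences in total.
The sequences that satisfy every rule: CONJ VERB CONJ VERB ADJ PREP ADJ PREP; CONJ VERB CONJ ADV ADJ PREP ADJ PREP; CONJ ADV CONJ VERB ADJ PREP ADJ PREP; CONJ ADV CONJ ADV ADJ PREP ADJ PREP.
Count = 4.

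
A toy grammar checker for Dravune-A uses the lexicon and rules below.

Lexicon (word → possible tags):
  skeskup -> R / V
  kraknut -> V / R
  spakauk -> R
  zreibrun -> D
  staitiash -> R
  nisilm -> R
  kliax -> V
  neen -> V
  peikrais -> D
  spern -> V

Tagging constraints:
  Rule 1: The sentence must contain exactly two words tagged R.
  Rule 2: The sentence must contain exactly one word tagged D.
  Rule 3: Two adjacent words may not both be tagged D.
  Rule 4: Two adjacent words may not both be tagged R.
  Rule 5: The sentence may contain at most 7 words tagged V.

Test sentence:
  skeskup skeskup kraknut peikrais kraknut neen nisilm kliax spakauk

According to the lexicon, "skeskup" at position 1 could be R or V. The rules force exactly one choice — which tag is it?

V

Candidates per position — 1:skeskup {R,V}; 2:skeskup {R,V}; 3:kraknut {V,R}; 4:peikrais {D}; 5:kraknut {V,R}; 6:neen {V}; 7:nisilm {R}; 8:kliax {V}; 9:spakauk {R}.
Position 1: R is ruled out by rule 1; that leaves V.
Position 2: R is ruled out by rule 1; that leaves V.
Position 3: R is ruled out by rule 1; that leaves V.
Position 5: R is ruled out by rule 1; that leaves V.
The unique satisfying tagging is: V V V D V V R V R.
Check: rule 1 ok; rule 2 ok; rule 3 ok; rule 4 ok; rule 5 ok.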